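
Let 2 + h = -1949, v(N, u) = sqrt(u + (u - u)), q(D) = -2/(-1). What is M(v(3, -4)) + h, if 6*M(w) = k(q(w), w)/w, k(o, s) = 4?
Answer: -1951 - I/3 ≈ -1951.0 - 0.33333*I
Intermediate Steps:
q(D) = 2 (q(D) = -2*(-1) = 2)
v(N, u) = sqrt(u) (v(N, u) = sqrt(u + 0) = sqrt(u))
h = -1951 (h = -2 - 1949 = -1951)
M(w) = 2/(3*w) (M(w) = (4/w)/6 = 2/(3*w))
M(v(3, -4)) + h = 2/(3*(sqrt(-4))) - 1951 = 2/(3*((2*I))) - 1951 = 2*(-I/2)/3 - 1951 = -I/3 - 1951 = -1951 - I/3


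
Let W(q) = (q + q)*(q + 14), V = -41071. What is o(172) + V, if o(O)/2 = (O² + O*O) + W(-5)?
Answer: 77085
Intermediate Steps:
W(q) = 2*q*(14 + q) (W(q) = (2*q)*(14 + q) = 2*q*(14 + q))
o(O) = -180 + 4*O² (o(O) = 2*((O² + O*O) + 2*(-5)*(14 - 5)) = 2*((O² + O²) + 2*(-5)*9) = 2*(2*O² - 90) = 2*(-90 + 2*O²) = -180 + 4*O²)
o(172) + V = (-180 + 4*172²) - 41071 = (-180 + 4*29584) - 41071 = (-180 + 118336) - 41071 = 118156 - 41071 = 77085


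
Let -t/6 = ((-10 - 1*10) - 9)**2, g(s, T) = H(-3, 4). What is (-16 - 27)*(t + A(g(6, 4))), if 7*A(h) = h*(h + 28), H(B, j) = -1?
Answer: 1520007/7 ≈ 2.1714e+5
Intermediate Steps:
g(s, T) = -1
A(h) = h*(28 + h)/7 (A(h) = (h*(h + 28))/7 = (h*(28 + h))/7 = h*(28 + h)/7)
t = -5046 (t = -6*((-10 - 1*10) - 9)**2 = -6*((-10 - 10) - 9)**2 = -6*(-20 - 9)**2 = -6*(-29)**2 = -6*841 = -5046)
(-16 - 27)*(t + A(g(6, 4))) = (-16 - 27)*(-5046 + (1/7)*(-1)*(28 - 1)) = -43*(-5046 + (1/7)*(-1)*27) = -43*(-5046 - 27/7) = -43*(-35349/7) = 1520007/7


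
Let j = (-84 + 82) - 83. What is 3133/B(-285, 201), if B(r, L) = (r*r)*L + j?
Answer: 3133/16326140 ≈ 0.00019190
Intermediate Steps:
j = -85 (j = -2 - 83 = -85)
B(r, L) = -85 + L*r² (B(r, L) = (r*r)*L - 85 = r²*L - 85 = L*r² - 85 = -85 + L*r²)
3133/B(-285, 201) = 3133/(-85 + 201*(-285)²) = 3133/(-85 + 201*81225) = 3133/(-85 + 16326225) = 3133/16326140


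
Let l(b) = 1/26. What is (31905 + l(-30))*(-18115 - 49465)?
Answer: -28029852490/13 ≈ -2.1561e+9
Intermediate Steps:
l(b) = 1/26
(31905 + l(-30))*(-18115 - 49465) = (31905 + 1/26)*(-18115 - 49465) = (829531/26)*(-67580) = -28029852490/13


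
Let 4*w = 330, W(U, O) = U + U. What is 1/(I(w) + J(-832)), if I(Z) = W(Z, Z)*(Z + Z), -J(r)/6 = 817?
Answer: 1/22323 ≈ 4.4797e-5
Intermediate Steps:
J(r) = -4902 (J(r) = -6*817 = -4902)
W(U, O) = 2*U
w = 165/2 (w = (¼)*330 = 165/2 ≈ 82.500)
I(Z) = 4*Z² (I(Z) = (2*Z)*(Z + Z) = (2*Z)*(2*Z) = 4*Z²)
1/(I(w) + J(-832)) = 1/(4*(165/2)² - 4902) = 1/(4*(27225/4) - 4902) = 1/(27225 - 4902) = 1/22323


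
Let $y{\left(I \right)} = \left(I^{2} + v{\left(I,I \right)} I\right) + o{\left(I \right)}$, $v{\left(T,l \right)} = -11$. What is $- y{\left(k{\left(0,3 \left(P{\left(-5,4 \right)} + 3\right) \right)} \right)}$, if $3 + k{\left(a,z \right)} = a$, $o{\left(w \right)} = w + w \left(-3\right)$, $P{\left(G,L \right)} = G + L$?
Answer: $-48$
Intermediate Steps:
$o{\left(w \right)} = - 2 w$ ($o{\left(w \right)} = w - 3 w = - 2 w$)
$k{\left(a,z \right)} = -3 + a$
$y{\left(I \right)} = I^{2} - 13 I$ ($y{\left(I \right)} = \left(I^{2} - 11 I\right) - 2 I = I^{2} - 13 I$)
$- y{\left(k{\left(0,3 \left(P{\left(-5,4 \right)} + 3\right) \right)} \right)} = - \left(-3 + 0\right) \left(-13 + \left(-3 + 0\right)\right) = - \left(-3\right) \left(-13 - 3\right) = - \left(-3\right) \left(-16\right) = \left(-1\right) 48 = -48$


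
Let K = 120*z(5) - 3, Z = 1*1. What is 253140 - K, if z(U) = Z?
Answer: 253023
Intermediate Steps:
Z = 1
z(U) = 1
K = 117 (K = 120*1 - 3 = 120 - 3 = 117)
253140 - K = 253140 - 1*117 = 253140 - 117 = 253023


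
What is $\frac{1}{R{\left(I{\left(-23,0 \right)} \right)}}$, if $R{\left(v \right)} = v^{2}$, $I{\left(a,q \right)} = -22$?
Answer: $\frac{1}{484} \approx 0.0020661$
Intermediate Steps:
$\frac{1}{R{\left(I{\left(-23,0 \right)} \right)}} = \frac{1}{\left(-22\right)^{2}} = \frac{1}{484}$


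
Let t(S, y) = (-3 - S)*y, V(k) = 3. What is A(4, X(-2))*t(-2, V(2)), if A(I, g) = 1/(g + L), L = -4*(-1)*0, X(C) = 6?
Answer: -1/2 ≈ -0.50000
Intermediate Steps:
L = 0 (L = 4*0 = 0)
t(S, y) = y*(-3 - S)
A(I, g) = 1/g (A(I, g) = 1/(g + 0) = 1/g)
A(4, X(-2))*t(-2, V(2)) = (-1*3*(3 - 2))/6 = (-1*3*1)/6 = (1/6)*(-3) = -1/2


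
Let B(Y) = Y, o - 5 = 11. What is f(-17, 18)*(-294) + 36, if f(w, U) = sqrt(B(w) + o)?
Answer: 36 - 294*I ≈ 36.0 - 294.0*I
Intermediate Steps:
o = 16 (o = 5 + 11 = 16)
f(w, U) = sqrt(16 + w) (f(w, U) = sqrt(w + 16) = sqrt(16 + w))
f(-17, 18)*(-294) + 36 = sqrt(16 - 17)*(-294) + 36 = sqrt(-1)*(-294) + 36 = I*(-294) + 36 = -294*I + 36 = 36 - 294*I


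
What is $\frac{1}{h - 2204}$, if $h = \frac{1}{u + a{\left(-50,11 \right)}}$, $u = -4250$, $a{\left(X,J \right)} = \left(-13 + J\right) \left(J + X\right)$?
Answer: $- \frac{4172}{9195089} \approx -0.00045372$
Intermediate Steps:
$h = - \frac{1}{4172}$ ($h = \frac{1}{-4250 + \left(11^{2} - 143 - -650 + 11 \left(-50\right)\right)} = \frac{1}{-4250 + \left(121 - 143 + 650 - 550\right)} = \frac{1}{-4250 + 78} = \frac{1}{-4172} = - \frac{1}{4172} \approx -0.00023969$)
$\frac{1}{h - 2204} = \frac{1}{- \frac{1}{4172} - 2204} = \frac{1}{- \frac{9195089}{4172}} = - \frac{4172}{9195089}$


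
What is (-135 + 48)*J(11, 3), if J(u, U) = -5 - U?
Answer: 696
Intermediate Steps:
(-135 + 48)*J(11, 3) = (-135 + 48)*(-5 - 1*3) = -87*(-5 - 3) = -87*(-8) = 696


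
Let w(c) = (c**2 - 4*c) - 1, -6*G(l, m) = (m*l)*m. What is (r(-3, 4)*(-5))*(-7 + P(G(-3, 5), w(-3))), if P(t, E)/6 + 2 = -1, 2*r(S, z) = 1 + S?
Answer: -125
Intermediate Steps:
G(l, m) = -l*m**2/6 (G(l, m) = -m*l*m/6 = -l*m*m/6 = -l*m**2/6)
w(c) = -1 + c**2 - 4*c
r(S, z) = 1/2 + S/2 (r(S, z) = (1 + S)/2 = 1/2 + S/2)
P(t, E) = -18 (P(t, E) = -12 + 6*(-1) = -12 - 6 = -18)
(r(-3, 4)*(-5))*(-7 + P(G(-3, 5), w(-3))) = ((1/2 + (1/2)*(-3))*(-5))*(-7 - 18) = ((1/2 - 3/2)*(-5))*(-25) = -1*(-5)*(-25) = 5*(-25) = -125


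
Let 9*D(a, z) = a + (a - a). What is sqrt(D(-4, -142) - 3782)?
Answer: I*sqrt(34042)/3 ≈ 61.502*I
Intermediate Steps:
D(a, z) = a/9 (D(a, z) = (a + (a - a))/9 = (a + 0)/9 = a/9)
sqrt(D(-4, -142) - 3782) = sqrt((1/9)*(-4) - 3782) = sqrt(-4/9 - 3782) = sqrt(-34042/9) = I*sqrt(34042)/3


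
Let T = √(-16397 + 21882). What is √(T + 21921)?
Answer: √(21921 + √5485) ≈ 148.31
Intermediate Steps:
T = √5485 ≈ 74.061
√(T + 21921) = √(√5485 + 21921) = √(21921 + √5485)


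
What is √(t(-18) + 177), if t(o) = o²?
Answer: √501 ≈ 22.383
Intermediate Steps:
√(t(-18) + 177) = √((-18)² + 177) = √(324 + 177) = √501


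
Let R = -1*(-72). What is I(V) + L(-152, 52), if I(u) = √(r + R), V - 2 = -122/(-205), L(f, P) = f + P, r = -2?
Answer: -100 + √70 ≈ -91.633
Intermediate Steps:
L(f, P) = P + f
V = 532/205 (V = 2 - 122/(-205) = 2 - 122*(-1/205) = 2 + 122/205 = 532/205 ≈ 2.5951)
R = 72
I(u) = √70 (I(u) = √(-2 + 72) = √70)
I(V) + L(-152, 52) = √70 + (52 - 152) = √70 - 100 = -100 + √70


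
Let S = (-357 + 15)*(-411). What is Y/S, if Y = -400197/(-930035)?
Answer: 7021/2293466310 ≈ 3.0613e-6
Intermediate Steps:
S = 140562 (S = -342*(-411) = 140562)
Y = 400197/930035 (Y = -400197*(-1/930035) = 400197/930035 ≈ 0.43030)
Y/S = (400197/930035)/140562 = (400197/930035)*(1/140562) = 7021/2293466310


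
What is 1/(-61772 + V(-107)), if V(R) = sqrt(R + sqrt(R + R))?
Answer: -1/(61772 - sqrt(-107 + I*sqrt(214))) ≈ -1.6189e-5 - 2.7172e-9*I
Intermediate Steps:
V(R) = sqrt(R + sqrt(2)*sqrt(R)) (V(R) = sqrt(R + sqrt(2*R)) = sqrt(R + sqrt(2)*sqrt(R)))
1/(-61772 + V(-107)) = 1/(-61772 + sqrt(-107 + sqrt(2)*sqrt(-107))) = 1/(-61772 + sqrt(-107 + sqrt(2)*(I*sqrt(107)))) = 1/(-61772 + sqrt(-107 + I*sqrt(214)))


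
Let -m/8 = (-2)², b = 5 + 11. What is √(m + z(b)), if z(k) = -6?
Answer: I*√38 ≈ 6.1644*I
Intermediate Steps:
b = 16
m = -32 (m = -8*(-2)² = -8*4 = -32)
√(m + z(b)) = √(-32 - 6) = √(-38) = I*√38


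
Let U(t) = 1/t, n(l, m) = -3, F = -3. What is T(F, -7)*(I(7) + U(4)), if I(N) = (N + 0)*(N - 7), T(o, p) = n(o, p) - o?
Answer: 0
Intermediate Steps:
T(o, p) = -3 - o
I(N) = N*(-7 + N)
T(F, -7)*(I(7) + U(4)) = (-3 - 1*(-3))*(7*(-7 + 7) + 1/4) = (-3 + 3)*(7*0 + ¼) = 0*(0 + ¼) = 0*(¼) = 0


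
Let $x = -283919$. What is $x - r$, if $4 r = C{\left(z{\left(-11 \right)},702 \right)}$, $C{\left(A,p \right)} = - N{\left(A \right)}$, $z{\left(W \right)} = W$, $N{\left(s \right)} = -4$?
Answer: $-283920$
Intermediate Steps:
$C{\left(A,p \right)} = 4$ ($C{\left(A,p \right)} = \left(-1\right) \left(-4\right) = 4$)
$r = 1$ ($r = \frac{1}{4} \cdot 4 = 1$)
$x - r = -283919 - 1 = -283920$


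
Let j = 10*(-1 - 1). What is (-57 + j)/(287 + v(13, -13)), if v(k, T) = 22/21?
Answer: -1617/6049 ≈ -0.26732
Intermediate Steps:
v(k, T) = 22/21 (v(k, T) = 22*(1/21) = 22/21)
j = -20 (j = 10*(-2) = -20)
(-57 + j)/(287 + v(13, -13)) = (-57 - 20)/(287 + 22/21) = -77/6049/21 = -77*21/6049 = -1617/6049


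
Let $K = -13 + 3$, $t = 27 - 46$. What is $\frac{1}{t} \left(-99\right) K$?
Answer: $- \frac{990}{19} \approx -52.105$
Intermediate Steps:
$t = -19$ ($t = 27 - 46 = -19$)
$K = -10$
$\frac{1}{t} \left(-99\right) K = \frac{1}{-19} \left(-99\right) \left(-10\right) = \left(- \frac{1}{19}\right) \left(-99\right) \left(-10\right) = \frac{99}{19} \left(-10\right) = - \frac{990}{19}$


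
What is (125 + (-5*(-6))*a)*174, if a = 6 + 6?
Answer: 84390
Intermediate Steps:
a = 12
(125 + (-5*(-6))*a)*174 = (125 - 5*(-6)*12)*174 = (125 + 30*12)*174 = (125 + 360)*174 = 485*174 = 84390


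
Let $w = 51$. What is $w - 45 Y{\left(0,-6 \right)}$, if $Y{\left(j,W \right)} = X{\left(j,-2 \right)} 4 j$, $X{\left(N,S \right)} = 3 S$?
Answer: $51$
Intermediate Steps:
$Y{\left(j,W \right)} = - 24 j$ ($Y{\left(j,W \right)} = 3 \left(-2\right) 4 j = \left(-6\right) 4 j = - 24 j$)
$w - 45 Y{\left(0,-6 \right)} = 51 - 45 \left(\left(-24\right) 0\right) = 51 - 0 = 51 + 0 = 51$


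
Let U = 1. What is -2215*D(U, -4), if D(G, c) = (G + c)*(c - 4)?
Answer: -53160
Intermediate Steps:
D(G, c) = (-4 + c)*(G + c) (D(G, c) = (G + c)*(-4 + c) = (-4 + c)*(G + c))
-2215*D(U, -4) = -2215*((-4)**2 - 4*1 - 4*(-4) + 1*(-4)) = -2215*(16 - 4 + 16 - 4) = -2215*24 = -53160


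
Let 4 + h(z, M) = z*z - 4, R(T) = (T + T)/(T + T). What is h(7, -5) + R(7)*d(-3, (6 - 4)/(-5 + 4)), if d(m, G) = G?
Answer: 39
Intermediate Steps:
R(T) = 1 (R(T) = (2*T)/((2*T)) = (2*T)*(1/(2*T)) = 1)
h(z, M) = -8 + z² (h(z, M) = -4 + (z*z - 4) = -4 + (z² - 4) = -4 + (-4 + z²) = -8 + z²)
h(7, -5) + R(7)*d(-3, (6 - 4)/(-5 + 4)) = (-8 + 7²) + 1*((6 - 4)/(-5 + 4)) = (-8 + 49) + 1*(2/(-1)) = 41 + 1*(2*(-1)) = 41 + 1*(-2) = 41 - 2 = 39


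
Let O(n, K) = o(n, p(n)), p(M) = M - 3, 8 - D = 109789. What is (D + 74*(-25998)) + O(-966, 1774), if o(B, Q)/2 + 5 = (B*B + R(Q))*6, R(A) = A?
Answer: 9152601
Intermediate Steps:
D = -109781 (D = 8 - 1*109789 = 8 - 109789 = -109781)
p(M) = -3 + M
o(B, Q) = -10 + 12*Q + 12*B² (o(B, Q) = -10 + 2*((B*B + Q)*6) = -10 + 2*((B² + Q)*6) = -10 + 2*((Q + B²)*6) = -10 + 2*(6*Q + 6*B²) = -10 + (12*Q + 12*B²) = -10 + 12*Q + 12*B²)
O(n, K) = -46 + 12*n + 12*n² (O(n, K) = -10 + 12*(-3 + n) + 12*n² = -10 + (-36 + 12*n) + 12*n² = -46 + 12*n + 12*n²)
(D + 74*(-25998)) + O(-966, 1774) = (-109781 + 74*(-25998)) + (-46 + 12*(-966) + 12*(-966)²) = (-109781 - 1923852) + (-46 - 11592 + 12*933156) = -2033633 + (-46 - 11592 + 11197872) = -2033633 + 11186234 = 9152601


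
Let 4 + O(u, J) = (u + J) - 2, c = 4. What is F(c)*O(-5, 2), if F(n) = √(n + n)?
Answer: -18*√2 ≈ -25.456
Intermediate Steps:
O(u, J) = -6 + J + u (O(u, J) = -4 + ((u + J) - 2) = -4 + ((J + u) - 2) = -4 + (-2 + J + u) = -6 + J + u)
F(n) = √2*√n (F(n) = √(2*n) = √2*√n)
F(c)*O(-5, 2) = (√2*√4)*(-6 + 2 - 5) = (√2*2)*(-9) = (2*√2)*(-9) = -18*√2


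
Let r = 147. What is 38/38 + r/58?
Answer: 205/58 ≈ 3.5345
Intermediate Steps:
38/38 + r/58 = 38/38 + 147/58 = 38*(1/38) + 147*(1/58) = 1 + 147/58 = 205/58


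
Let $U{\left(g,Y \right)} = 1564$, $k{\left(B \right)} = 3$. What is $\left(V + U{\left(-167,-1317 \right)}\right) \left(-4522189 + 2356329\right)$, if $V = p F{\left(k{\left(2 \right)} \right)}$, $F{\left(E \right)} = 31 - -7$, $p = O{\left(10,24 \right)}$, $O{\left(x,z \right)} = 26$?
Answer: $-5527274720$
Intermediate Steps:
$p = 26$
$F{\left(E \right)} = 38$ ($F{\left(E \right)} = 31 + 7 = 38$)
$V = 988$ ($V = 26 \cdot 38 = 988$)
$\left(V + U{\left(-167,-1317 \right)}\right) \left(-4522189 + 2356329\right) = \left(988 + 1564\right) \left(-4522189 + 2356329\right) = 2552 \left(-2165860\right) = -5527274720$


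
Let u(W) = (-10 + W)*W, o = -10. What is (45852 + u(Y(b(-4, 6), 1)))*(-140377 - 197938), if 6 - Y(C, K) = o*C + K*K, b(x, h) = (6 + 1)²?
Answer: -96733393005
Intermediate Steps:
b(x, h) = 49 (b(x, h) = 7² = 49)
Y(C, K) = 6 - K² + 10*C (Y(C, K) = 6 - (-10*C + K*K) = 6 - (-10*C + K²) = 6 - (K² - 10*C) = 6 + (-K² + 10*C) = 6 - K² + 10*C)
u(W) = W*(-10 + W)
(45852 + u(Y(b(-4, 6), 1)))*(-140377 - 197938) = (45852 + (6 - 1*1² + 10*49)*(-10 + (6 - 1*1² + 10*49)))*(-140377 - 197938) = (45852 + (6 - 1*1 + 490)*(-10 + (6 - 1*1 + 490)))*(-338315) = (45852 + (6 - 1 + 490)*(-10 + (6 - 1 + 490)))*(-338315) = (45852 + 495*(-10 + 495))*(-338315) = (45852 + 495*485)*(-338315) = (45852 + 240075)*(-338315) = 285927*(-338315) = -96733393005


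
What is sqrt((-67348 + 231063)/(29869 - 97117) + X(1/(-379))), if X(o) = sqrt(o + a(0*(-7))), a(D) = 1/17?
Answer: sqrt(-3173815053631345 + 202341229488*sqrt(2332366))/36106572 ≈ 1.4824*I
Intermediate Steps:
a(D) = 1/17
X(o) = sqrt(1/17 + o) (X(o) = sqrt(o + 1/17) = sqrt(1/17 + o))
sqrt((-67348 + 231063)/(29869 - 97117) + X(1/(-379))) = sqrt((-67348 + 231063)/(29869 - 97117) + sqrt(17 + 289/(-379))/17) = sqrt(163715/(-67248) + sqrt(17 + 289*(-1/379))/17) = sqrt(163715*(-1/67248) + sqrt(17 - 289/379)/17) = sqrt(-163715/67248 + sqrt(6154/379)/17) = sqrt(-163715/67248 + (sqrt(2332366)/379)/17) = sqrt(-163715/67248 + sqrt(2332366)/6443)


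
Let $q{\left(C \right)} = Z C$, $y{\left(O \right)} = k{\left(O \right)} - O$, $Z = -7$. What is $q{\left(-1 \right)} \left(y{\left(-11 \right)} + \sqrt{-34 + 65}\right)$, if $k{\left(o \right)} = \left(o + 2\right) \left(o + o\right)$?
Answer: $1463 + 7 \sqrt{31} \approx 1502.0$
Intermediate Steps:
$k{\left(o \right)} = 2 o \left(2 + o\right)$ ($k{\left(o \right)} = \left(2 + o\right) 2 o = 2 o \left(2 + o\right)$)
$y{\left(O \right)} = - O + 2 O \left(2 + O\right)$ ($y{\left(O \right)} = 2 O \left(2 + O\right) - O = - O + 2 O \left(2 + O\right)$)
$q{\left(C \right)} = - 7 C$
$q{\left(-1 \right)} \left(y{\left(-11 \right)} + \sqrt{-34 + 65}\right) = \left(-7\right) \left(-1\right) \left(- 11 \left(3 + 2 \left(-11\right)\right) + \sqrt{-34 + 65}\right) = 7 \left(- 11 \left(3 - 22\right) + \sqrt{31}\right) = 7 \left(\left(-11\right) \left(-19\right) + \sqrt{31}\right) = 7 \left(209 + \sqrt{31}\right) = 1463 + 7 \sqrt{31}$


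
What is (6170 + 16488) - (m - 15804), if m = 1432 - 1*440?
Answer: 37470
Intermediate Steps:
m = 992 (m = 1432 - 440 = 992)
(6170 + 16488) - (m - 15804) = (6170 + 16488) - (992 - 15804) = 22658 - 1*(-14812) = 22658 + 14812 = 37470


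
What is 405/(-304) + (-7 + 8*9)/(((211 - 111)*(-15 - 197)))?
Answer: -26893/20140 ≈ -1.3353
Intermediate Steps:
405/(-304) + (-7 + 8*9)/(((211 - 111)*(-15 - 197))) = 405*(-1/304) + (-7 + 72)/((100*(-212))) = -405/304 + 65/(-21200) = -405/304 + 65*(-1/21200) = -405/304 - 13/4240 = -26893/20140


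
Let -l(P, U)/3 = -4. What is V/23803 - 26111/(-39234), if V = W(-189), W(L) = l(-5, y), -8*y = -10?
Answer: 47845457/71837454 ≈ 0.66602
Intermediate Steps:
y = 5/4 (y = -⅛*(-10) = 5/4 ≈ 1.2500)
l(P, U) = 12 (l(P, U) = -3*(-4) = 12)
W(L) = 12
V = 12
V/23803 - 26111/(-39234) = 12/23803 - 26111/(-39234) = 12*(1/23803) - 26111*(-1/39234) = 12/23803 + 26111/39234 = 47845457/71837454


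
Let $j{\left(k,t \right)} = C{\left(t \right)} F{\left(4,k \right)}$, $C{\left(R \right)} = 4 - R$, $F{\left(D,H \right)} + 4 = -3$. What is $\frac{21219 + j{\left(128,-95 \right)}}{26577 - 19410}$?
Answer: $\frac{6842}{2389} \approx 2.864$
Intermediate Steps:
$F{\left(D,H \right)} = -7$ ($F{\left(D,H \right)} = -4 - 3 = -7$)
$j{\left(k,t \right)} = -28 + 7 t$ ($j{\left(k,t \right)} = \left(4 - t\right) \left(-7\right) = -28 + 7 t$)
$\frac{21219 + j{\left(128,-95 \right)}}{26577 - 19410} = \frac{21219 + \left(-28 + 7 \left(-95\right)\right)}{26577 - 19410} = \frac{21219 - 693}{7167} = \left(21219 - 693\right) \frac{1}{7167} = 20526 \cdot \frac{1}{7167} = \frac{6842}{2389}$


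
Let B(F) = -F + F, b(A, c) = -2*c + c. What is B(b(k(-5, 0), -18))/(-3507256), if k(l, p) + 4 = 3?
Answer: 0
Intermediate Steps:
k(l, p) = -1 (k(l, p) = -4 + 3 = -1)
b(A, c) = -c
B(F) = 0
B(b(k(-5, 0), -18))/(-3507256) = 0/(-3507256) = 0*(-1/3507256) = 0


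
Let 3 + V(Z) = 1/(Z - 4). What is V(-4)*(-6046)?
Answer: 75575/4 ≈ 18894.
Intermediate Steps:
V(Z) = -3 + 1/(-4 + Z) (V(Z) = -3 + 1/(Z - 4) = -3 + 1/(-4 + Z))
V(-4)*(-6046) = ((13 - 3*(-4))/(-4 - 4))*(-6046) = ((13 + 12)/(-8))*(-6046) = -⅛*25*(-6046) = -25/8*(-6046) = 75575/4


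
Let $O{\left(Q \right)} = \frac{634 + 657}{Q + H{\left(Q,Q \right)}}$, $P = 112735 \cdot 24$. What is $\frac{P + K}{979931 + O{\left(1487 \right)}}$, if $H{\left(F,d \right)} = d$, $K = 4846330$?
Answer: $\frac{4491911756}{582863217} \approx 7.7066$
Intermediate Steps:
$P = 2705640$
$O{\left(Q \right)} = \frac{1291}{2 Q}$ ($O{\left(Q \right)} = \frac{634 + 657}{Q + Q} = \frac{1291}{2 Q}$)
$\frac{P + K}{979931 + O{\left(1487 \right)}} = \frac{2705640 + 4846330}{979931 + \frac{1291}{2 \cdot 1487}} = \frac{7551970}{979931 + \frac{1291}{2} \cdot \frac{1}{1487}} = \frac{7551970}{979931 + \frac{1291}{2974}} = \frac{7551970}{\frac{2914316085}{2974}} = 7551970 \cdot \frac{2974}{2914316085} = \frac{4491911756}{582863217}$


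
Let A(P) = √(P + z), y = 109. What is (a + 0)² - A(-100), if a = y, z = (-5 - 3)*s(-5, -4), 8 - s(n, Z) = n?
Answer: 11881 - 2*I*√51 ≈ 11881.0 - 14.283*I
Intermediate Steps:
s(n, Z) = 8 - n
z = -104 (z = (-5 - 3)*(8 - 1*(-5)) = -8*(8 + 5) = -8*13 = -104)
a = 109
A(P) = √(-104 + P) (A(P) = √(P - 104) = √(-104 + P))
(a + 0)² - A(-100) = (109 + 0)² - √(-104 - 100) = 109² - √(-204) = 11881 - 2*I*√51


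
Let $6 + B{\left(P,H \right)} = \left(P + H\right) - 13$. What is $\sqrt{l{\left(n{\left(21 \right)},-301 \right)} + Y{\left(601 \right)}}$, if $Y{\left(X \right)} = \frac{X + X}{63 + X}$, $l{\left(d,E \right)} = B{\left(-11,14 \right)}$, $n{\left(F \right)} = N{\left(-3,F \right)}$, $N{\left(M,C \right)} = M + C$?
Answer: $\frac{i \sqrt{391013}}{166} \approx 3.7669 i$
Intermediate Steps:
$N{\left(M,C \right)} = C + M$
$n{\left(F \right)} = -3 + F$ ($n{\left(F \right)} = F - 3 = -3 + F$)
$B{\left(P,H \right)} = -19 + H + P$ ($B{\left(P,H \right)} = -6 - \left(13 - H - P\right) = -6 + \left(-13 + H + P\right) = -19 + H + P$)
$l{\left(d,E \right)} = -16$ ($l{\left(d,E \right)} = -19 + 14 - 11 = -16$)
$Y{\left(X \right)} = \frac{2 X}{63 + X}$
$\sqrt{l{\left(n{\left(21 \right)},-301 \right)} + Y{\left(601 \right)}} = \sqrt{-16 + 2 \cdot 601 \frac{1}{63 + 601}} = \sqrt{-16 + 2 \cdot 601 \cdot \frac{1}{664}} = \sqrt{-16 + \frac{601}{332}} = \sqrt{- \frac{4711}{332}} = \frac{i \sqrt{391013}}{166}$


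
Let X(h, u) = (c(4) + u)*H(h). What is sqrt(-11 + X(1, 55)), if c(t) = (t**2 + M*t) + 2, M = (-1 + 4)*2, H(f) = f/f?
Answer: sqrt(86) ≈ 9.2736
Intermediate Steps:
H(f) = 1
M = 6 (M = 3*2 = 6)
c(t) = 2 + t**2 + 6*t (c(t) = (t**2 + 6*t) + 2 = 2 + t**2 + 6*t)
X(h, u) = 42 + u (X(h, u) = ((2 + 4**2 + 6*4) + u)*1 = ((2 + 16 + 24) + u)*1 = (42 + u)*1 = 42 + u)
sqrt(-11 + X(1, 55)) = sqrt(-11 + (42 + 55)) = sqrt(-11 + 97) = sqrt(86)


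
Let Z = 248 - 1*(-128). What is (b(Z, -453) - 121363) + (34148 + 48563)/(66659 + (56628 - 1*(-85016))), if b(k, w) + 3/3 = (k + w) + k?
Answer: -25218119984/208303 ≈ -1.2106e+5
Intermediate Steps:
Z = 376 (Z = 248 + 128 = 376)
b(k, w) = -1 + w + 2*k (b(k, w) = -1 + ((k + w) + k) = -1 + (w + 2*k) = -1 + w + 2*k)
(b(Z, -453) - 121363) + (34148 + 48563)/(66659 + (56628 - 1*(-85016))) = ((-1 - 453 + 2*376) - 121363) + (34148 + 48563)/(66659 + (56628 - 1*(-85016))) = ((-1 - 453 + 752) - 121363) + 82711/(66659 + (56628 + 85016)) = (298 - 121363) + 82711/(66659 + 141644) = -121065 + 82711/208303 = -25218119984/208303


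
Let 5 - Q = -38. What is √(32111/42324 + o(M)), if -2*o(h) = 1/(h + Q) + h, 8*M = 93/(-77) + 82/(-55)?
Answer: √4197771316737233198355315/2141145130740 ≈ 0.95689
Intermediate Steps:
Q = 43 (Q = 5 - 1*(-38) = 5 + 38 = 43)
M = -1039/3080 (M = (93/(-77) + 82/(-55))/8 = (93*(-1/77) + 82*(-1/55))/8 = (-93/77 - 82/55)/8 = (⅛)*(-1039/385) = -1039/3080 ≈ -0.33734)
o(h) = -h/2 - 1/(2*(43 + h)) (o(h) = -(1/(h + 43) + h)/2 = -(1/(43 + h) + h)/2 = -(h + 1/(43 + h))/2 = -h/2 - 1/(2*(43 + h)))
√(32111/42324 + o(M)) = √(32111/42324 + (-1 - (-1039/3080)² - 43*(-1039/3080))/(2*(43 - 1039/3080))) = √(32111*(1/42324) + (-1 - 1*1079521/9486400 + 44677/3080)/(2*(131401/3080))) = √(32111/42324 + (½)*(3080/131401)*(-1 - 1079521/9486400 + 44677/3080)) = √(32111/42324 + (½)*(3080/131401)*(127039239/9486400)) = √(32111/42324 + 127039239/809430160) = √(7842105154799/8564580522960) = √4197771316737233198355315/2141145130740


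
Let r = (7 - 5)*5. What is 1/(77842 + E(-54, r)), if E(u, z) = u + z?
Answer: 1/77798 ≈ 1.2854e-5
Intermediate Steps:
r = 10 (r = 2*5 = 10)
1/(77842 + E(-54, r)) = 1/(77842 + (-54 + 10)) = 1/(77842 - 44) = 1/77798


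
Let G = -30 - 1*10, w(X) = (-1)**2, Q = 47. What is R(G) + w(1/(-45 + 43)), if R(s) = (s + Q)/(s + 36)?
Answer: -3/4 ≈ -0.75000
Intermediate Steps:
w(X) = 1
G = -40 (G = -30 - 10 = -40)
R(s) = (47 + s)/(36 + s) (R(s) = (s + 47)/(s + 36) = (47 + s)/(36 + s))
R(G) + w(1/(-45 + 43)) = (47 - 40)/(36 - 40) + 1 = 7/(-4) + 1 = -1/4*7 + 1 = -7/4 + 1 = -3/4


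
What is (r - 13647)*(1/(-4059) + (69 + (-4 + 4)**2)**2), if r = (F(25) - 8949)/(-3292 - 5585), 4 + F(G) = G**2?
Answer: -780314200897906/12010581 ≈ -6.4969e+7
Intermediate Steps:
F(G) = -4 + G**2
r = 2776/2959 (r = ((-4 + 25**2) - 8949)/(-3292 - 5585) = ((-4 + 625) - 8949)/(-8877) = (621 - 8949)*(-1/8877) = -8328*(-1/8877) = 2776/2959 ≈ 0.93816)
(r - 13647)*(1/(-4059) + (69 + (-4 + 4)**2)**2) = (2776/2959 - 13647)*(1/(-4059) + (69 + (-4 + 4)**2)**2) = -40378697*(-1/4059 + (69 + 0**2)**2)/2959 = -40378697*(-1/4059 + (69 + 0)**2)/2959 = -40378697*(-1/4059 + 69**2)/2959 = -40378697*(-1/4059 + 4761)/2959 = -40378697/2959*19324898/4059 = -780314200897906/12010581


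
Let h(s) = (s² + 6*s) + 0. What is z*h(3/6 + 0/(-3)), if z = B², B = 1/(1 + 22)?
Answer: 13/2116 ≈ 0.0061437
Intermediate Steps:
B = 1/23 ≈ 0.043478
h(s) = s² + 6*s
z = 1/529 (z = (1/23)² = 1/529 ≈ 0.0018904)
z*h(3/6 + 0/(-3)) = ((3/6 + 0/(-3))*(6 + (3/6 + 0/(-3))))/529 = ((3*(⅙) + 0*(-⅓))*(6 + (3*(⅙) + 0*(-⅓))))/529 = ((½ + 0)*(6 + (½ + 0)))/529 = ((6 + ½)/2)/529 = ((½)*(13/2))/529 = (1/529)*(13/4) = 13/2116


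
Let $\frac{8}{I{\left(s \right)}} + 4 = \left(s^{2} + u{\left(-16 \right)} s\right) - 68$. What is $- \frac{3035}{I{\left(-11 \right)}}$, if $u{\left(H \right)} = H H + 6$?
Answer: $\frac{8598155}{8} \approx 1.0748 \cdot 10^{6}$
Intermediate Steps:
$u{\left(H \right)} = 6 + H^{2}$ ($u{\left(H \right)} = H^{2} + 6 = 6 + H^{2}$)
$I{\left(s \right)} = \frac{8}{-72 + s^{2} + 262 s}$ ($I{\left(s \right)} = \frac{8}{-4 - \left(68 - s^{2} - \left(6 + \left(-16\right)^{2}\right) s\right)} = \frac{8}{-4 - \left(68 - s^{2} - \left(6 + 256\right) s\right)} = \frac{8}{-4 - \left(68 - s^{2} - 262 s\right)} = \frac{8}{-4 + \left(-68 + s^{2} + 262 s\right)} = \frac{8}{-72 + s^{2} + 262 s}$)
$- \frac{3035}{I{\left(-11 \right)}} = - \frac{3035}{8 \frac{1}{-72 + \left(-11\right)^{2} + 262 \left(-11\right)}} = - \frac{3035}{8 \frac{1}{-72 + 121 - 2882}} = - \frac{3035}{8 \frac{1}{-2833}} = - \frac{3035}{8 \left(- \frac{1}{2833}\right)} = - \frac{3035}{- \frac{8}{2833}} = \left(-3035\right) \left(- \frac{2833}{8}\right) = \frac{8598155}{8}$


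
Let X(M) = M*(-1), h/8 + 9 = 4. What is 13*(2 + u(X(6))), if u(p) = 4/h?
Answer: 247/10 ≈ 24.700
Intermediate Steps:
h = -40 (h = -72 + 8*4 = -72 + 32 = -40)
X(M) = -M
u(p) = -⅒ (u(p) = 4/(-40) = 4*(-1/40) = -⅒)
13*(2 + u(X(6))) = 13*(2 - ⅒) = 13*(19/10) = 247/10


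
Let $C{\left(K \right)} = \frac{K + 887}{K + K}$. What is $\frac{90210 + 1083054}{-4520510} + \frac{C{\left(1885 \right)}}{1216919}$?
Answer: $- \frac{4893336377526}{18853751179783} \approx -0.25954$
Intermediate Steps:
$C{\left(K \right)} = \frac{887 + K}{2 K}$
$\frac{90210 + 1083054}{-4520510} + \frac{C{\left(1885 \right)}}{1216919} = \frac{90210 + 1083054}{-4520510} + \frac{\frac{1}{2} \cdot \frac{1}{1885} \left(887 + 1885\right)}{1216919} = 1173264 \left(- \frac{1}{4520510}\right) + \frac{1}{2} \cdot \frac{1}{1885} \cdot 2772 \cdot \frac{1}{1216919} = - \frac{586632}{2260255} + \frac{1386}{1885} \cdot \frac{1}{1216919} = - \frac{586632}{2260255} + \frac{126}{208535665} = - \frac{4893336377526}{18853751179783}$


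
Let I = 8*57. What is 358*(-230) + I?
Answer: -81884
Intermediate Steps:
I = 456
358*(-230) + I = 358*(-230) + 456 = -82340 + 456 = -81884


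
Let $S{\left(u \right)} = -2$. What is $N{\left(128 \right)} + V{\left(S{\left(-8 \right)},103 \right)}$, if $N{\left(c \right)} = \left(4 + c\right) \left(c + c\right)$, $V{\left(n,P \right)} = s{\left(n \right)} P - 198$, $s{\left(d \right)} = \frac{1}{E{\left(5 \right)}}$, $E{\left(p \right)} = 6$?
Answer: $\frac{201667}{6} \approx 33611.0$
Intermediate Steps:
$s{\left(d \right)} = \frac{1}{6}$
$V{\left(n,P \right)} = -198 + \frac{P}{6}$ ($V{\left(n,P \right)} = \frac{P}{6} - 198 = -198 + \frac{P}{6}$)
$N{\left(c \right)} = 2 c \left(4 + c\right)$ ($N{\left(c \right)} = \left(4 + c\right) 2 c = 2 c \left(4 + c\right)$)
$N{\left(128 \right)} + V{\left(S{\left(-8 \right)},103 \right)} = 2 \cdot 128 \left(4 + 128\right) + \left(-198 + \frac{1}{6} \cdot 103\right) = 2 \cdot 128 \cdot 132 + \left(-198 + \frac{103}{6}\right) = 33792 - \frac{1085}{6} = \frac{201667}{6}$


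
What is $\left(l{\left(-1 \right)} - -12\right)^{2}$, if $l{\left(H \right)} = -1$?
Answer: $121$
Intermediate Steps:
$\left(l{\left(-1 \right)} - -12\right)^{2} = \left(-1 - -12\right)^{2} = \left(-1 + 12\right)^{2} = 11^{2} = 121$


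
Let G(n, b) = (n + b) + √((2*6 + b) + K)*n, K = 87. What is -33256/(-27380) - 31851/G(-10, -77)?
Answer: 19012386131/36750805 - 318510*√22/5369 ≈ 239.08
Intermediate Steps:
G(n, b) = b + n + n*√(99 + b) (G(n, b) = (n + b) + √((2*6 + b) + 87)*n = (b + n) + √((12 + b) + 87)*n = (b + n) + √(99 + b)*n = (b + n) + n*√(99 + b) = b + n + n*√(99 + b))
-33256/(-27380) - 31851/G(-10, -77) = -33256/(-27380) - 31851/(-77 - 10 - 10*√(99 - 77)) = -33256*(-1/27380) - 31851/(-77 - 10 - 10*√22) = 8314/6845 - 31851/(-87 - 10*√22)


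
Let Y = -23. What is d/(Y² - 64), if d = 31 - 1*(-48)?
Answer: 79/465 ≈ 0.16989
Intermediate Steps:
d = 79 (d = 31 + 48 = 79)
d/(Y² - 64) = 79/((-23)² - 64) = 79/(529 - 64) = 79/465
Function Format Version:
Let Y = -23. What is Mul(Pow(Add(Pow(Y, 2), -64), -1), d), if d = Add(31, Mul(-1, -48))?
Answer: Rational(79, 465) ≈ 0.16989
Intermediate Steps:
d = 79 (d = Add(31, 48) = 79)
Mul(Pow(Add(Pow(Y, 2), -64), -1), d) = Mul(Pow(Add(Pow(-23, 2), -64), -1), 79) = Mul(Pow(Add(529, -64), -1), 79) = Mul(Pow(465, -1), 79) = Mul(Rational(1, 465), 79) = Rational(79, 465)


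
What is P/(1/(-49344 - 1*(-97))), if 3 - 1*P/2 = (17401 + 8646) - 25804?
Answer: 23638560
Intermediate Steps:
P = -480 (P = 6 - 2*((17401 + 8646) - 25804) = 6 - 2*(26047 - 25804) = 6 - 2*243 = 6 - 486 = -480)
P/(1/(-49344 - 1*(-97))) = -480/(1/(-49344 - 1*(-97))) = -480/(1/(-49344 + 97)) = -480/(1/(-49247)) = -480/(-1/49247) = -480*(-49247) = 23638560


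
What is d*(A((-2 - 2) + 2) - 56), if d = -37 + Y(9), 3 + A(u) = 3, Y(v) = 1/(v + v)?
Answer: 18620/9 ≈ 2068.9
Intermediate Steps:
Y(v) = 1/(2*v)
A(u) = 0 (A(u) = -3 + 3 = 0)
d = -665/18 (d = -37 + (½)/9 = -37 + (½)*(⅑) = -37 + 1/18 = -665/18 ≈ -36.944)
d*(A((-2 - 2) + 2) - 56) = -665*(0 - 56)/18 = -665/18*(-56) = 18620/9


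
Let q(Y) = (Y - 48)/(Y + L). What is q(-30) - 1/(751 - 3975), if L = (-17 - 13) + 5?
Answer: 251527/177320 ≈ 1.4185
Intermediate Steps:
L = -25 (L = -30 + 5 = -25)
q(Y) = (-48 + Y)/(-25 + Y) (q(Y) = (Y - 48)/(Y - 25) = (-48 + Y)/(-25 + Y))
q(-30) - 1/(751 - 3975) = (-48 - 30)/(-25 - 30) - 1/(751 - 3975) = -78/(-55) - 1/(-3224) = -1/55*(-78) - 1*(-1/3224) = 78/55 + 1/3224 = 251527/177320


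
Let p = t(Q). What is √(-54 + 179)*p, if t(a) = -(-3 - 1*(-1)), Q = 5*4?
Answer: 10*√5 ≈ 22.361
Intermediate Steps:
Q = 20
t(a) = 2 (t(a) = -(-3 + 1) = -1*(-2) = 2)
p = 2
√(-54 + 179)*p = √(-54 + 179)*2 = √125*2 = (5*√5)*2 = 10*√5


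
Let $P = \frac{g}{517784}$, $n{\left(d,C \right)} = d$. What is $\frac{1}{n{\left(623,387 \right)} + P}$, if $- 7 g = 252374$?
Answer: $\frac{1812244}{1128901825} \approx 0.0016053$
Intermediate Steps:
$g = - \frac{252374}{7}$ ($g = \left(- \frac{1}{7}\right) 252374 = - \frac{252374}{7} \approx -36053.0$)
$P = - \frac{126187}{1812244}$ ($P = - \frac{252374}{7 \cdot 517784} = \left(- \frac{252374}{7}\right) \frac{1}{517784} = - \frac{126187}{1812244} \approx -0.06963$)
$\frac{1}{n{\left(623,387 \right)} + P} = \frac{1}{623 - \frac{126187}{1812244}} = \frac{1}{\frac{1128901825}{1812244}} = \frac{1812244}{1128901825}$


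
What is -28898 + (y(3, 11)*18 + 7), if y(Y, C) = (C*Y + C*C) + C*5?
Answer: -25129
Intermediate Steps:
y(Y, C) = C² + 5*C + C*Y (y(Y, C) = (C*Y + C²) + 5*C = (C² + C*Y) + 5*C = C² + 5*C + C*Y)
-28898 + (y(3, 11)*18 + 7) = -28898 + ((11*(5 + 11 + 3))*18 + 7) = -28898 + ((11*19)*18 + 7) = -28898 + (209*18 + 7) = -28898 + (3762 + 7) = -28898 + 3769 = -25129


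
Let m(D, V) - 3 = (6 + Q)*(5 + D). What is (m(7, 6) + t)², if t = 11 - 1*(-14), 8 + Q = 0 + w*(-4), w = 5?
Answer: 55696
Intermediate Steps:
Q = -28 (Q = -8 + (0 + 5*(-4)) = -8 + (0 - 20) = -8 - 20 = -28)
m(D, V) = -107 - 22*D (m(D, V) = 3 + (6 - 28)*(5 + D) = 3 - 22*(5 + D) = 3 + (-110 - 22*D) = -107 - 22*D)
t = 25 (t = 11 + 14 = 25)
(m(7, 6) + t)² = ((-107 - 22*7) + 25)² = ((-107 - 154) + 25)² = (-261 + 25)² = (-236)² = 55696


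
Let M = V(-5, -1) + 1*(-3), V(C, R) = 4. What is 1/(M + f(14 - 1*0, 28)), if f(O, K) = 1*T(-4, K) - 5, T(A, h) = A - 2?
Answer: -⅒ ≈ -0.10000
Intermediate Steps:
T(A, h) = -2 + A
f(O, K) = -11 (f(O, K) = 1*(-2 - 4) - 5 = 1*(-6) - 5 = -6 - 5 = -11)
M = 1 (M = 4 + 1*(-3) = 4 - 3 = 1)
1/(M + f(14 - 1*0, 28)) = 1/(1 - 11) = 1/(-10) = -⅒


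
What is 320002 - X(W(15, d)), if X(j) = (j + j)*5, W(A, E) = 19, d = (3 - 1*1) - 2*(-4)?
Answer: 319812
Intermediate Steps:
d = 10 (d = (3 - 1) + 8 = 2 + 8 = 10)
X(j) = 10*j (X(j) = (2*j)*5 = 10*j)
320002 - X(W(15, d)) = 320002 - 10*19 = 320002 - 1*190 = 320002 - 190 = 319812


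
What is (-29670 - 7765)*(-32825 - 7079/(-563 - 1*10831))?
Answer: 14000726349385/11394 ≈ 1.2288e+9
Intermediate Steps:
(-29670 - 7765)*(-32825 - 7079/(-563 - 1*10831)) = -37435*(-32825 - 7079/(-563 - 10831)) = -37435*(-32825 - 7079/(-11394)) = -37435*(-32825 - 7079*(-1/11394)) = -37435*(-32825 + 7079/11394) = -37435*(-374000971/11394) = 14000726349385/11394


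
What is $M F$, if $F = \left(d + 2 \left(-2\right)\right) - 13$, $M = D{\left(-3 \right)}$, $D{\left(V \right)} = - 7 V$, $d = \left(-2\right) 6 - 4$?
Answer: $-693$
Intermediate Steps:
$d = -16$ ($d = -12 - 4 = -16$)
$M = 21$ ($M = \left(-7\right) \left(-3\right) = 21$)
$F = -33$ ($F = \left(-16 + 2 \left(-2\right)\right) - 13 = \left(-16 - 4\right) - 13 = -20 - 13 = -33$)
$M F = 21 \left(-33\right) = -693$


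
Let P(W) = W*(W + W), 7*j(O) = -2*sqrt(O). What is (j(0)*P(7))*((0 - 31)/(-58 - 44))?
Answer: 0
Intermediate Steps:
j(O) = -2*sqrt(O)/7 (j(O) = (-2*sqrt(O))/7 = -2*sqrt(O)/7)
P(W) = 2*W**2 (P(W) = W*(2*W) = 2*W**2)
(j(0)*P(7))*((0 - 31)/(-58 - 44)) = ((-2*sqrt(0)/7)*(2*7**2))*((0 - 31)/(-58 - 44)) = ((-2/7*0)*(2*49))*(-31/(-102)) = (0*98)*(-31*(-1/102)) = 0*(31/102) = 0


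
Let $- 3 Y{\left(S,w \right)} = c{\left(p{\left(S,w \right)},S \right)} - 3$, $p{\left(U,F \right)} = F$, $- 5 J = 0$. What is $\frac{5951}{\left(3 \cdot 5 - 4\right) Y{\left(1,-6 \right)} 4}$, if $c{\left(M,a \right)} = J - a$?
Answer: $\frac{1623}{16} \approx 101.44$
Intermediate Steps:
$J = 0$ ($J = \left(- \frac{1}{5}\right) 0 = 0$)
$c{\left(M,a \right)} = - a$ ($c{\left(M,a \right)} = 0 - a = - a$)
$Y{\left(S,w \right)} = 1 + \frac{S}{3}$ ($Y{\left(S,w \right)} = - \frac{- S - 3}{3} = - \frac{-3 - S}{3} = 1 + \frac{S}{3}$)
$\frac{5951}{\left(3 \cdot 5 - 4\right) Y{\left(1,-6 \right)} 4} = \frac{5951}{\left(3 \cdot 5 - 4\right) \left(1 + \frac{1}{3} \cdot 1\right) 4} = \frac{5951}{\left(15 - 4\right) \left(1 + \frac{1}{3}\right) 4} = \frac{5951}{11 \cdot \frac{4}{3} \cdot 4} = \frac{5951}{\frac{44}{3} \cdot 4} = \frac{5951}{\frac{176}{3}} = 5951 \cdot \frac{3}{176} = \frac{1623}{16}$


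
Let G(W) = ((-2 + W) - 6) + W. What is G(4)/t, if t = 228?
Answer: 0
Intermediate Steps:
G(W) = -8 + 2*W (G(W) = (-8 + W) + W = -8 + 2*W)
G(4)/t = (-8 + 2*4)/228 = (-8 + 8)*(1/228) = 0*(1/228) = 0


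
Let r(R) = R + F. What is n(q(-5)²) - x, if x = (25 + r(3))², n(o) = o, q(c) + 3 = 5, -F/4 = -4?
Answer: -1932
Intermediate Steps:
F = 16 (F = -4*(-4) = 16)
q(c) = 2 (q(c) = -3 + 5 = 2)
r(R) = 16 + R (r(R) = R + 16 = 16 + R)
x = 1936 (x = (25 + (16 + 3))² = (25 + 19)² = 44² = 1936)
n(q(-5)²) - x = 2² - 1*1936 = 4 - 1936 = -1932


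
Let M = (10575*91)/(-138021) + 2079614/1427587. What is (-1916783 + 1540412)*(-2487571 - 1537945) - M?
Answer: 332807435949777340549/219662191 ≈ 1.5151e+12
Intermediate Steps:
M = -1211563273/219662191 (M = 962325*(-1/138021) + 2079614*(1/1427587) = -24675/3539 + 90418/62069 = -1211563273/219662191 ≈ -5.5156)
(-1916783 + 1540412)*(-2487571 - 1537945) - M = (-1916783 + 1540412)*(-2487571 - 1537945) - 1*(-1211563273/219662191) = -376371*(-4025516) + 1211563273/219662191 = 1515087482436 + 1211563273/219662191 = 332807435949777340549/219662191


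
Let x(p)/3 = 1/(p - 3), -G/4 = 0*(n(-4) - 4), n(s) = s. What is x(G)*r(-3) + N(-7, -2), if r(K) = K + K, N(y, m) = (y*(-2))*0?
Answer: 6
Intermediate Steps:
N(y, m) = 0 (N(y, m) = -2*y*0 = 0)
r(K) = 2*K
G = 0 (G = -0*(-4 - 4) = -0*(-8) = -4*0 = 0)
x(p) = 3/(-3 + p) (x(p) = 3/(p - 3) = 3/(-3 + p))
x(G)*r(-3) + N(-7, -2) = (3/(-3 + 0))*(2*(-3)) + 0 = (3/(-3))*(-6) + 0 = (3*(-⅓))*(-6) + 0 = -1*(-6) + 0 = 6 + 0 = 6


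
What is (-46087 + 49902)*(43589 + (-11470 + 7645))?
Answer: 151699660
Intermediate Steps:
(-46087 + 49902)*(43589 + (-11470 + 7645)) = 3815*(43589 - 3825) = 3815*39764 = 151699660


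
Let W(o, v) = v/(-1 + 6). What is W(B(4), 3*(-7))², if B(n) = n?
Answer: 441/25 ≈ 17.640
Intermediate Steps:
W(o, v) = v/5
W(B(4), 3*(-7))² = ((3*(-7))/5)² = ((⅕)*(-21))² = (-21/5)² = 441/25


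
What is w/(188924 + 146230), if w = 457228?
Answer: 228614/167577 ≈ 1.3642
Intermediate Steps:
w/(188924 + 146230) = 457228/(188924 + 146230) = 457228/335154 = 457228*(1/335154) = 228614/167577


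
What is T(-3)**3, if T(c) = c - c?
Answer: 0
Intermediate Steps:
T(c) = 0
T(-3)**3 = 0**3 = 0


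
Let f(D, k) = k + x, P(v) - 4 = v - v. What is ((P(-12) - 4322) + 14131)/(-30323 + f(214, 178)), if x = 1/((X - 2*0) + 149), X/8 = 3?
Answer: -1697649/5215084 ≈ -0.32553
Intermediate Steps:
X = 24 (X = 8*3 = 24)
P(v) = 4 (P(v) = 4 + (v - v) = 4 + 0 = 4)
x = 1/173 (x = 1/((24 - 2*0) + 149) = 1/((24 + 0) + 149) = 1/(24 + 149) = 1/173 ≈ 0.0057803)
f(D, k) = 1/173 + k (f(D, k) = k + 1/173 = 1/173 + k)
((P(-12) - 4322) + 14131)/(-30323 + f(214, 178)) = ((4 - 4322) + 14131)/(-30323 + (1/173 + 178)) = (-4318 + 14131)/(-30323 + 30795/173) = 9813/(-5215084/173) = 9813*(-173/5215084) = -1697649/5215084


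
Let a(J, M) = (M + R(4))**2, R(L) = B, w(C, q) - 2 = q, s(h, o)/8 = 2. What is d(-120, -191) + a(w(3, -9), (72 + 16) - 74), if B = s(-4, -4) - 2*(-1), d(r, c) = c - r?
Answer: 953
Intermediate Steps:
s(h, o) = 16 (s(h, o) = 8*2 = 16)
w(C, q) = 2 + q
B = 18 (B = 16 - 2*(-1) = 16 + 2 = 18)
R(L) = 18
a(J, M) = (18 + M)**2 (a(J, M) = (M + 18)**2 = (18 + M)**2)
d(-120, -191) + a(w(3, -9), (72 + 16) - 74) = (-191 - 1*(-120)) + (18 + ((72 + 16) - 74))**2 = (-191 + 120) + (18 + (88 - 74))**2 = -71 + (18 + 14)**2 = -71 + 32**2 = -71 + 1024 = 953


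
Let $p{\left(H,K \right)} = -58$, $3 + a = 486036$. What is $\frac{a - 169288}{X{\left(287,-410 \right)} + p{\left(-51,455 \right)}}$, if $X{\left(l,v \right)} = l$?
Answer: $\frac{316745}{229} \approx 1383.2$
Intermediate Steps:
$a = 486033$ ($a = -3 + 486036 = 486033$)
$\frac{a - 169288}{X{\left(287,-410 \right)} + p{\left(-51,455 \right)}} = \frac{486033 - 169288}{287 - 58} = \frac{316745}{229}$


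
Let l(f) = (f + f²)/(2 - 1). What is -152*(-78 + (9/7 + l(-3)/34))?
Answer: 1384416/119 ≈ 11634.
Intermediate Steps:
l(f) = f + f² (l(f) = (f + f²)/1 = (f + f²)*1 = f + f²)
-152*(-78 + (9/7 + l(-3)/34)) = -152*(-78 + (9/7 - 3*(1 - 3)/34)) = -152*(-78 + (9*(⅐) - 3*(-2)*(1/34))) = -152*(-78 + (9/7 + 6*(1/34))) = -152*(-78 + (9/7 + 3/17)) = -152*(-78 + 174/119) = -152*(-9108/119) = 1384416/119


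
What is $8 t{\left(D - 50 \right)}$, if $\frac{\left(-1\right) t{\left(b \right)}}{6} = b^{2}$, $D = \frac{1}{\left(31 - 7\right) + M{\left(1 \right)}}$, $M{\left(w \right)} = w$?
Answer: $- \frac{74880048}{625} \approx -1.1981 \cdot 10^{5}$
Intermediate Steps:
$D = \frac{1}{25}$ ($D = \frac{1}{\left(31 - 7\right) + 1} = \frac{1}{24 + 1} = \frac{1}{25} \approx 0.04$)
$t{\left(b \right)} = - 6 b^{2}$
$8 t{\left(D - 50 \right)} = 8 \left(- 6 \left(\frac{1}{25} - 50\right)^{2}\right) = 8 \left(- 6 \left(- \frac{1249}{25}\right)^{2}\right) = 8 \left(\left(-6\right) \frac{1560001}{625}\right) = 8 \left(- \frac{9360006}{625}\right) = - \frac{74880048}{625}$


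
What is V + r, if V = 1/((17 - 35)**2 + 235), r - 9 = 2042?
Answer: 1146510/559 ≈ 2051.0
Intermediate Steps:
r = 2051 (r = 9 + 2042 = 2051)
V = 1/559 (V = 1/((-18)**2 + 235) = 1/(324 + 235) = 1/559 ≈ 0.0017889)
V + r = 1/559 + 2051 = 1146510/559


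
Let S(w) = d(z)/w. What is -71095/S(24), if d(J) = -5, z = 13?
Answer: 341256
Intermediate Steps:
S(w) = -5/w
-71095/S(24) = -71095/((-5/24)) = -71095/((-5*1/24)) = -71095/(-5/24) = -71095*(-24/5) = 341256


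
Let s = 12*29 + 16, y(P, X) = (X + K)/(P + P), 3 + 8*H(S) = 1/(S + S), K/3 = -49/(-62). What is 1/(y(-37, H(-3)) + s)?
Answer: 110112/40077829 ≈ 0.0027475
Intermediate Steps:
K = 147/62 (K = 3*(-49/(-62)) = 3*(-49*(-1/62)) = 3*(49/62) = 147/62 ≈ 2.3710)
H(S) = -3/8 + 1/(16*S) (H(S) = -3/8 + 1/(8*(S + S)) = -3/8 + 1/(8*((2*S))) = -3/8 + (1/(2*S))/8 = -3/8 + 1/(16*S))
y(P, X) = (147/62 + X)/(2*P) (y(P, X) = (X + 147/62)/(P + P) = (147/62 + X)/((2*P)) = (147/62 + X)*(1/(2*P)) = (147/62 + X)/(2*P))
s = 364 (s = 348 + 16 = 364)
1/(y(-37, H(-3)) + s) = 1/((1/124)*(147 + 62*((1/16)*(1 - 6*(-3))/(-3)))/(-37) + 364) = 1/((1/124)*(-1/37)*(147 + 62*((1/16)*(-1/3)*(1 + 18))) + 364) = 1/((1/124)*(-1/37)*(147 + 62*((1/16)*(-1/3)*19)) + 364) = 1/((1/124)*(-1/37)*(147 + 62*(-19/48)) + 364) = 1/((1/124)*(-1/37)*(147 - 589/24) + 364) = 1/((1/124)*(-1/37)*(2939/24) + 364) = 1/(-2939/110112 + 364) = 1/(40077829/110112) = 110112/40077829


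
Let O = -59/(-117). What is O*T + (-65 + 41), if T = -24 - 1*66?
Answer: -902/13 ≈ -69.385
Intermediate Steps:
T = -90 (T = -24 - 66 = -90)
O = 59/117 (O = -59*(-1/117) = 59/117 ≈ 0.50427)
O*T + (-65 + 41) = (59/117)*(-90) + (-65 + 41) = -590/13 - 24 = -902/13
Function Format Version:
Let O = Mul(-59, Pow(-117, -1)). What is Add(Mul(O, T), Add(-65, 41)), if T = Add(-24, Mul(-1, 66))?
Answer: Rational(-902, 13) ≈ -69.385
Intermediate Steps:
T = -90 (T = Add(-24, -66) = -90)
O = Rational(59, 117) (O = Mul(-59, Rational(-1, 117)) = Rational(59, 117) ≈ 0.50427)
Add(Mul(O, T), Add(-65, 41)) = Add(Mul(Rational(59, 117), -90), Add(-65, 41)) = Add(Rational(-590, 13), -24) = Rational(-902, 13)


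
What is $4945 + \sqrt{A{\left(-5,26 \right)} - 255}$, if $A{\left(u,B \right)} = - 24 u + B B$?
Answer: $4945 + \sqrt{541} \approx 4968.3$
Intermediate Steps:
$A{\left(u,B \right)} = B^{2} - 24 u$ ($A{\left(u,B \right)} = - 24 u + B^{2} = B^{2} - 24 u$)
$4945 + \sqrt{A{\left(-5,26 \right)} - 255} = 4945 + \sqrt{\left(26^{2} - -120\right) - 255} = 4945 + \sqrt{\left(676 + 120\right) - 255} = 4945 + \sqrt{796 - 255} = 4945 + \sqrt{541}$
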